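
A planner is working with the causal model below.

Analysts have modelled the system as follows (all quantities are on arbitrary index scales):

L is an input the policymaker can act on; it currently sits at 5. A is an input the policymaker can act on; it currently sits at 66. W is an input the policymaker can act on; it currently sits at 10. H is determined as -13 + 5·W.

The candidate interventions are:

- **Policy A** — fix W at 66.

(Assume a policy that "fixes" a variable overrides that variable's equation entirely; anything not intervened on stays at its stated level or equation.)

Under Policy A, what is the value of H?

Policy A (W := 66):
  W = 66
  H = -13 + 5·66 = 317

317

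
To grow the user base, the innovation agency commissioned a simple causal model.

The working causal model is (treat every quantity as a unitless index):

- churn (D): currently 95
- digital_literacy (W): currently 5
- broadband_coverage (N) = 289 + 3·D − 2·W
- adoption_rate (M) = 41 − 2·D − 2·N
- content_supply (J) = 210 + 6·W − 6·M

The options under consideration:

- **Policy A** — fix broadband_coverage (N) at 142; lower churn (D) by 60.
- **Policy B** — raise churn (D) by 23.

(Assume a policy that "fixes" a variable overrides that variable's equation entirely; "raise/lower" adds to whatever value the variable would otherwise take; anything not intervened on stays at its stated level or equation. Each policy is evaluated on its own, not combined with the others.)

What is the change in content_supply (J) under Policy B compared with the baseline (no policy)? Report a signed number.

1104

Baseline:
  D = 95
  W = 5
  N = 289 + 3·95 − 2·5 = 564
  M = 41 − 2·95 − 2·564 = -1277
  J = 210 + 6·5 − 6·(-1277) = 7902
Policy B (D + 23):
  D = 95 + 23 = 118
  W = 5
  N = 289 + 3·118 − 2·5 = 633
  M = 41 − 2·118 − 2·633 = -1461
  J = 210 + 6·5 − 6·(-1461) = 9006
Change in J: 9006 − 7902 = 1104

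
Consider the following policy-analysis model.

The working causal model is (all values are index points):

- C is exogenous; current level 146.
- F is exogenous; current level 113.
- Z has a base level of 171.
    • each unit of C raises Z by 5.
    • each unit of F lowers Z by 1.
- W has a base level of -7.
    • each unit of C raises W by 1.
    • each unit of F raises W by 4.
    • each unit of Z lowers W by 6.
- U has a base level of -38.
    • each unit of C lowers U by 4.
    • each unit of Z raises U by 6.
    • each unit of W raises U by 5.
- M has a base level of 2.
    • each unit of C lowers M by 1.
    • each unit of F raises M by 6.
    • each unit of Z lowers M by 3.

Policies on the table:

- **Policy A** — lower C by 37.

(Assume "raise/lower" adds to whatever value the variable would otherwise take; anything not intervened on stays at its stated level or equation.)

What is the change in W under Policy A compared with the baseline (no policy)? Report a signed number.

Baseline:
  C = 146
  F = 113
  Z = 171 + 5·146 − 113 = 788
  W = -7 + 146 + 4·113 − 6·788 = -4137
Policy A (C − 37):
  C = 146 − 37 = 109
  F = 113
  Z = 171 + 5·109 − 113 = 603
  W = -7 + 109 + 4·113 − 6·603 = -3064
Change in W: -3064 − (-4137) = 1073

1073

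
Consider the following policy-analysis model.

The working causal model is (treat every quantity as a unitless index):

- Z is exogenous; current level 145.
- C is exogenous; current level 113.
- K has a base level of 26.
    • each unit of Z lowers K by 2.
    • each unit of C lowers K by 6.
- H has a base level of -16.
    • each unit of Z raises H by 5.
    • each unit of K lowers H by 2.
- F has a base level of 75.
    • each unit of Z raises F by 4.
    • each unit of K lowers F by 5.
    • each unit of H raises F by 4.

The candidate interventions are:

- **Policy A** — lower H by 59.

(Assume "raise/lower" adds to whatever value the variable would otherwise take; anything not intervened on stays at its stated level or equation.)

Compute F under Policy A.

Policy A (H − 59):
  Z = 145
  C = 113
  K = 26 − 2·145 − 6·113 = -942
  H = -16 + 5·145 − 2·(-942) (−59 from intervention) = 2534
  F = 75 + 4·145 − 5·(-942) + 4·2534 = 15501

15501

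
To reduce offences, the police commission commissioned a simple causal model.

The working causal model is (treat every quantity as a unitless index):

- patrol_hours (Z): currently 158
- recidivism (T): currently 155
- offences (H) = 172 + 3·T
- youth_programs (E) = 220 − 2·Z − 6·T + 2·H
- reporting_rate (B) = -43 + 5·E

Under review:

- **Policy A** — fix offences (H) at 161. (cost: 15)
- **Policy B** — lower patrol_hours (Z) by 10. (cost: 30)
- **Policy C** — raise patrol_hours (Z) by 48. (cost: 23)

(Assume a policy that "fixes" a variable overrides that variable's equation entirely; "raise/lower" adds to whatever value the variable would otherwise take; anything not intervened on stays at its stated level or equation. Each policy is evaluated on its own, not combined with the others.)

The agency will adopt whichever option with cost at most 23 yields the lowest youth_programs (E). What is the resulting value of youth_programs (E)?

-704

Policy A (H := 161):
  Z = 158
  T = 155
  H = 161
  E = 220 − 2·158 − 6·155 + 2·161 = -704
Policy C (Z + 48):
  Z = 158 + 48 = 206
  T = 155
  H = 172 + 3·155 = 637
  E = 220 − 2·206 − 6·155 + 2·637 = 152
Comparing — Policy A: E=-704, Policy C: E=152. Lowest is -704 (Policy A).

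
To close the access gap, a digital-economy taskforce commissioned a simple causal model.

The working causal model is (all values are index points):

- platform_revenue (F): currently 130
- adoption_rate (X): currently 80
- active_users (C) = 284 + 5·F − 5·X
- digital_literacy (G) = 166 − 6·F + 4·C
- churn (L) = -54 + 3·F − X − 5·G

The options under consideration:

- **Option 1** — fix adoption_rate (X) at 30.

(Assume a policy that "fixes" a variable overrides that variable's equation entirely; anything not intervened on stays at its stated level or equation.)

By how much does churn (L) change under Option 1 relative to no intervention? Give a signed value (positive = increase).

-4950

Baseline:
  F = 130
  X = 80
  C = 284 + 5·130 − 5·80 = 534
  G = 166 − 6·130 + 4·534 = 1522
  L = -54 + 3·130 − 80 − 5·1522 = -7354
Option 1 (X := 30):
  F = 130
  X = 30
  C = 284 + 5·130 − 5·30 = 784
  G = 166 − 6·130 + 4·784 = 2522
  L = -54 + 3·130 − 30 − 5·2522 = -12304
Change in L: -12304 − (-7354) = -4950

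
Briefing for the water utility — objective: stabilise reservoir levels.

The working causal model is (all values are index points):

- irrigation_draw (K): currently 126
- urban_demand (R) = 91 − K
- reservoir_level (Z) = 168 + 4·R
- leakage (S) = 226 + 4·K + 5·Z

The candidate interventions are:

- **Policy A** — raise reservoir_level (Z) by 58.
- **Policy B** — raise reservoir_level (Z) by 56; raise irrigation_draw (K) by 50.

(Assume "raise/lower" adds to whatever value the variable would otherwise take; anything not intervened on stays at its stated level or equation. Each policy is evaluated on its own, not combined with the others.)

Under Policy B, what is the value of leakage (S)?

350

Policy B (Z + 56, K + 50):
  K = 126 + 50 = 176
  R = 91 − 176 = -85
  Z = 168 + 4·(-85) (+56 from intervention) = -116
  S = 226 + 4·176 + 5·(-116) = 350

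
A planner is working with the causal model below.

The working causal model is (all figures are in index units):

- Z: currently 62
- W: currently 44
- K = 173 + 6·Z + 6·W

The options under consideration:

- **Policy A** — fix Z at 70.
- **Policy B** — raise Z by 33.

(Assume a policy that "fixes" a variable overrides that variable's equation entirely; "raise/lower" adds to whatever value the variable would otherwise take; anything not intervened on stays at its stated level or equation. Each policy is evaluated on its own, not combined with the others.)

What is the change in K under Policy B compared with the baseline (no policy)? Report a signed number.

Baseline:
  Z = 62
  W = 44
  K = 173 + 6·62 + 6·44 = 809
Policy B (Z + 33):
  Z = 62 + 33 = 95
  W = 44
  K = 173 + 6·95 + 6·44 = 1007
Change in K: 1007 − 809 = 198

198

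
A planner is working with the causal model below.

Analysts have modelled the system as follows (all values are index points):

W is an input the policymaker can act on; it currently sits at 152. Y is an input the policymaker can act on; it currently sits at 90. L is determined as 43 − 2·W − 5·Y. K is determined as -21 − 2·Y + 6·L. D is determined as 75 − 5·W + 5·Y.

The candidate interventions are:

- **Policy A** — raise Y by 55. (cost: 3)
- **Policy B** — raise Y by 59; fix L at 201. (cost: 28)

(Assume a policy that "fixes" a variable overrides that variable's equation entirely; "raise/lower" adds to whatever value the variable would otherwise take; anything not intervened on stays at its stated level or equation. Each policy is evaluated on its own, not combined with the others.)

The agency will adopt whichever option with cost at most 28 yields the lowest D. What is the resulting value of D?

40

Policy A (Y + 55):
  W = 152
  Y = 90 + 55 = 145
  D = 75 − 5·152 + 5·145 = 40
Policy B (Y + 59, L := 201):
  W = 152
  Y = 90 + 59 = 149
  D = 75 − 5·152 + 5·149 = 60
Comparing — Policy A: D=40, Policy B: D=60. Lowest is 40 (Policy A).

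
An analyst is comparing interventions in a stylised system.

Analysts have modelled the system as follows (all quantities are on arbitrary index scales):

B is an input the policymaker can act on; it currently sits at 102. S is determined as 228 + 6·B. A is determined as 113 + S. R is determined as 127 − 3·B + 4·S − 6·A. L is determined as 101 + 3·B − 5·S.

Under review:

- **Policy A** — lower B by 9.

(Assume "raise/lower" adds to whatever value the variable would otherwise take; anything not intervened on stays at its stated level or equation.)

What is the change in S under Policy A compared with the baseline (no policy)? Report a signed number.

Baseline:
  B = 102
  S = 228 + 6·102 = 840
Policy A (B − 9):
  B = 102 − 9 = 93
  S = 228 + 6·93 = 786
Change in S: 786 − 840 = -54

-54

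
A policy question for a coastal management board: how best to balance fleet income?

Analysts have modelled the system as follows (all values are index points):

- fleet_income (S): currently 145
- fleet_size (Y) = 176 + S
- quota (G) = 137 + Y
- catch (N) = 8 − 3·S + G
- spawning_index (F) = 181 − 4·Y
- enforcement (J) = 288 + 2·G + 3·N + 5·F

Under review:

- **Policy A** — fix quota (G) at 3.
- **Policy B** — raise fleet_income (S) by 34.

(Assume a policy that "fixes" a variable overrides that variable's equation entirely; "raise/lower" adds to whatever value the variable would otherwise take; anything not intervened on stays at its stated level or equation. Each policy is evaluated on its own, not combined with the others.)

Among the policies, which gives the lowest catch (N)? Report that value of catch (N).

Policy A (G := 3):
  S = 145
  Y = 176 + 145 = 321
  G = 3
  N = 8 − 3·145 + 3 = -424
Policy B (S + 34):
  S = 145 + 34 = 179
  Y = 176 + 179 = 355
  G = 137 + 355 = 492
  N = 8 − 3·179 + 492 = -37
Comparing — Policy A: N=-424, Policy B: N=-37. Lowest is -424 (Policy A).

-424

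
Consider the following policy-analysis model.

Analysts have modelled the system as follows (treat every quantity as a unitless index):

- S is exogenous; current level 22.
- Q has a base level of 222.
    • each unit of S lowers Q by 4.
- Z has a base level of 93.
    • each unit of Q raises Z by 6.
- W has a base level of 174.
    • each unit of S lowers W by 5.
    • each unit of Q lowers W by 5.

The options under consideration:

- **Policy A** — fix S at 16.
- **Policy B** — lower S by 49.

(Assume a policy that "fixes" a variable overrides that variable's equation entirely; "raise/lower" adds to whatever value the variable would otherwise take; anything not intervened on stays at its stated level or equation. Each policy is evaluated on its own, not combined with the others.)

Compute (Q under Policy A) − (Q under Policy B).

-172

Policy A (S := 16):
  S = 16
  Q = 222 − 4·16 = 158
Policy B (S − 49):
  S = 22 − 49 = -27
  Q = 222 − 4·(-27) = 330
Q: 158 − 330 = -172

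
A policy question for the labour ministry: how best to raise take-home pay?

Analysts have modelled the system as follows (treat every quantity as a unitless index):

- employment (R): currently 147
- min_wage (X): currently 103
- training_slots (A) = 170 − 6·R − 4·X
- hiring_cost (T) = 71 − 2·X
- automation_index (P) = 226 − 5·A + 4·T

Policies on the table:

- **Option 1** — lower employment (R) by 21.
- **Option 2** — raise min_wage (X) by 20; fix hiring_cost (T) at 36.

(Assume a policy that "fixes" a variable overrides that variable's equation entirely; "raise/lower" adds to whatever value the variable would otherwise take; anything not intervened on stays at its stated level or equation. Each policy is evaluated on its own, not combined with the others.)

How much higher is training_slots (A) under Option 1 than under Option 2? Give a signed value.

206

Option 1 (R − 21):
  R = 147 − 21 = 126
  X = 103
  A = 170 − 6·126 − 4·103 = -998
Option 2 (X + 20, T := 36):
  R = 147
  X = 103 + 20 = 123
  A = 170 − 6·147 − 4·123 = -1204
A: -998 − (-1204) = 206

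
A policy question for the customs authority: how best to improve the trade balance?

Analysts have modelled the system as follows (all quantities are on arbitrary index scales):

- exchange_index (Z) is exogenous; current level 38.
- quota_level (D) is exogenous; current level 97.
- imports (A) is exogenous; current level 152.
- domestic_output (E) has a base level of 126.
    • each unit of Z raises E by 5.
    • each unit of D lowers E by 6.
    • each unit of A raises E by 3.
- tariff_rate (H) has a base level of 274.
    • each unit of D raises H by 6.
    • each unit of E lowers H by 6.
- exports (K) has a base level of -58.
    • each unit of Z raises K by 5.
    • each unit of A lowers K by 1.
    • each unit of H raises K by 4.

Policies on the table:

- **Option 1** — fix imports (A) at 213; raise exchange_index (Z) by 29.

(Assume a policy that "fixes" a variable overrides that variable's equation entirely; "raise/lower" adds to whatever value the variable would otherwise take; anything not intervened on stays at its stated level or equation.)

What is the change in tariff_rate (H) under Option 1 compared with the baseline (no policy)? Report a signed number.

Baseline:
  Z = 38
  D = 97
  A = 152
  E = 126 + 5·38 − 6·97 + 3·152 = 190
  H = 274 + 6·97 − 6·190 = -284
Option 1 (A := 213, Z + 29):
  Z = 38 + 29 = 67
  D = 97
  A = 213
  E = 126 + 5·67 − 6·97 + 3·213 = 518
  H = 274 + 6·97 − 6·518 = -2252
Change in H: -2252 − (-284) = -1968

-1968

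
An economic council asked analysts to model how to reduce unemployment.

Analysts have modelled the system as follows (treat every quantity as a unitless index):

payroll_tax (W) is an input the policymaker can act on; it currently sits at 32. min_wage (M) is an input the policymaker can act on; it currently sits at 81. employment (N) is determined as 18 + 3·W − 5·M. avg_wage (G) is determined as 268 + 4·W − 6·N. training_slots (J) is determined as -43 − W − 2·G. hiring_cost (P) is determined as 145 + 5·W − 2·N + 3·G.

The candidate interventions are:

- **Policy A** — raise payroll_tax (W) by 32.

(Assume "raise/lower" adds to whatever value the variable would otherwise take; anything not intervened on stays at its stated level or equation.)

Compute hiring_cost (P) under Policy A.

5937

Policy A (W + 32):
  W = 32 + 32 = 64
  M = 81
  N = 18 + 3·64 − 5·81 = -195
  G = 268 + 4·64 − 6·(-195) = 1694
  P = 145 + 5·64 − 2·(-195) + 3·1694 = 5937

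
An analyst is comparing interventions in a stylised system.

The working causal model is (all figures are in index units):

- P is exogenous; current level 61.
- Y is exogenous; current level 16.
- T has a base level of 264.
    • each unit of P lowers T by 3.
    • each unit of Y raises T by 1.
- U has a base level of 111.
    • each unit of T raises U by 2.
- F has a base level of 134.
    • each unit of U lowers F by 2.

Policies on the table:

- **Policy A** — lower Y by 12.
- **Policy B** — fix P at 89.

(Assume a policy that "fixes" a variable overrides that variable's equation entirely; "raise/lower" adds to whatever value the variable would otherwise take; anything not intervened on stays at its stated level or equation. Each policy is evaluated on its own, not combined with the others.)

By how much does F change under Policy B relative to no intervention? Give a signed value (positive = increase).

Baseline:
  P = 61
  Y = 16
  T = 264 − 3·61 + 16 = 97
  U = 111 + 2·97 = 305
  F = 134 − 2·305 = -476
Policy B (P := 89):
  P = 89
  Y = 16
  T = 264 − 3·89 + 16 = 13
  U = 111 + 2·13 = 137
  F = 134 − 2·137 = -140
Change in F: -140 − (-476) = 336

336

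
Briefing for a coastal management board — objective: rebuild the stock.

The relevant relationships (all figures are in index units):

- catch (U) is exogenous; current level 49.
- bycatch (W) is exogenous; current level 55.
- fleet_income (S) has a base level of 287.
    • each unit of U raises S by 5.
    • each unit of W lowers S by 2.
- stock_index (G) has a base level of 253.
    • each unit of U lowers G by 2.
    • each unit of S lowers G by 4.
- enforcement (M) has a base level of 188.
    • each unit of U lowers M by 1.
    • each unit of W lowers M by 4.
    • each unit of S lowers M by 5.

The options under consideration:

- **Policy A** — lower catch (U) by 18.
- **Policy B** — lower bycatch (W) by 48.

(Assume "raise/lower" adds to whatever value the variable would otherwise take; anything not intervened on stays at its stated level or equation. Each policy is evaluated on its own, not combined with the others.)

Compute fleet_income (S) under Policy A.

332

Policy A (U − 18):
  U = 49 − 18 = 31
  W = 55
  S = 287 + 5·31 − 2·55 = 332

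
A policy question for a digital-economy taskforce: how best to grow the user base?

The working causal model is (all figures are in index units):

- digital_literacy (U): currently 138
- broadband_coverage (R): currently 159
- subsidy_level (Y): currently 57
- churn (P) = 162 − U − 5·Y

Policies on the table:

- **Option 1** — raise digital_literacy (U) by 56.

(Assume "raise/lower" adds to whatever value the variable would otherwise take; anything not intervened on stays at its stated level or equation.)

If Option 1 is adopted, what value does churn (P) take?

Option 1 (U + 56):
  U = 138 + 56 = 194
  Y = 57
  P = 162 − 194 − 5·57 = -317

-317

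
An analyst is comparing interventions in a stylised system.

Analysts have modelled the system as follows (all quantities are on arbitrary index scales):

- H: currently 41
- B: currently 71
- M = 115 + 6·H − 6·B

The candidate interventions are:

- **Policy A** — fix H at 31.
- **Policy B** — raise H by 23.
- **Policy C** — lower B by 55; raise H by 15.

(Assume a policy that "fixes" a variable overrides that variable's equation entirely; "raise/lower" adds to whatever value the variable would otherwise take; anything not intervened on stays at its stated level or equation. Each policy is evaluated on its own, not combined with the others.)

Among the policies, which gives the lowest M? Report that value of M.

-125

Policy A (H := 31):
  H = 31
  B = 71
  M = 115 + 6·31 − 6·71 = -125
Policy B (H + 23):
  H = 41 + 23 = 64
  B = 71
  M = 115 + 6·64 − 6·71 = 73
Policy C (B − 55, H + 15):
  H = 41 + 15 = 56
  B = 71 − 55 = 16
  M = 115 + 6·56 − 6·16 = 355
Comparing — Policy A: M=-125, Policy B: M=73, Policy C: M=355. Lowest is -125 (Policy A).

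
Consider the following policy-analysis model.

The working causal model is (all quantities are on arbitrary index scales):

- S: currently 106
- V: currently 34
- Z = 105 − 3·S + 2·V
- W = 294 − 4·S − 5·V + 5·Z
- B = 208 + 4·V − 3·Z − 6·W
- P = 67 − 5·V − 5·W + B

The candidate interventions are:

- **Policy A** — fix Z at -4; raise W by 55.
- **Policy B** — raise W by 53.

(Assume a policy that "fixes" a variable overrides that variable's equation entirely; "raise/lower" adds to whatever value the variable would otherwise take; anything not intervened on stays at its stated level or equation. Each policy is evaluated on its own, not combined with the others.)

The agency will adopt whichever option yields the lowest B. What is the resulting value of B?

Policy A (Z := -4, W + 55):
  S = 106
  V = 34
  Z = -4
  W = 294 − 4·106 − 5·34 + 5·(-4) (+55 from intervention) = -265
  B = 208 + 4·34 − 3·(-4) − 6·(-265) = 1946
Policy B (W + 53):
  S = 106
  V = 34
  Z = 105 − 3·106 + 2·34 = -145
  W = 294 − 4·106 − 5·34 + 5·(-145) (+53 from intervention) = -972
  B = 208 + 4·34 − 3·(-145) − 6·(-972) = 6611
Comparing — Policy A: B=1946, Policy B: B=6611. Lowest is 1946 (Policy A).

1946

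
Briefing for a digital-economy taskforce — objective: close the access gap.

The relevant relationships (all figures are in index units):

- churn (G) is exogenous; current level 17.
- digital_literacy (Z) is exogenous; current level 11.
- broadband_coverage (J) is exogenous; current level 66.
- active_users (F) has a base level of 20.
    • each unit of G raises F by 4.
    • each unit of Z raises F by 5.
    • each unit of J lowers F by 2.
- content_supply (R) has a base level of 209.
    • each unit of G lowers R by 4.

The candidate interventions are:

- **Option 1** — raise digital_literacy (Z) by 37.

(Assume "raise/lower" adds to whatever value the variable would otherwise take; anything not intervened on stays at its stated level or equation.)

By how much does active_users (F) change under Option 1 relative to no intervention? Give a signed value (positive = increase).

185

Baseline:
  G = 17
  Z = 11
  J = 66
  F = 20 + 4·17 + 5·11 − 2·66 = 11
Option 1 (Z + 37):
  G = 17
  Z = 11 + 37 = 48
  J = 66
  F = 20 + 4·17 + 5·48 − 2·66 = 196
Change in F: 196 − 11 = 185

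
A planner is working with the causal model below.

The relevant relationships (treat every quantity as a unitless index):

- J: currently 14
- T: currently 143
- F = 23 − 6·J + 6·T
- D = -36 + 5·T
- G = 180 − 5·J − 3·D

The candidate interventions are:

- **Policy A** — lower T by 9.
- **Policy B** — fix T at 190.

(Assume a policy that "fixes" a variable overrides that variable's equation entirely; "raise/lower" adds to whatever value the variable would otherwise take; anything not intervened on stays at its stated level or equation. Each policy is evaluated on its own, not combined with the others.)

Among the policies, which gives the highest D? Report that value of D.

Policy A (T − 9):
  T = 143 − 9 = 134
  D = -36 + 5·134 = 634
Policy B (T := 190):
  T = 190
  D = -36 + 5·190 = 914
Comparing — Policy A: D=634, Policy B: D=914. Highest is 914 (Policy B).

914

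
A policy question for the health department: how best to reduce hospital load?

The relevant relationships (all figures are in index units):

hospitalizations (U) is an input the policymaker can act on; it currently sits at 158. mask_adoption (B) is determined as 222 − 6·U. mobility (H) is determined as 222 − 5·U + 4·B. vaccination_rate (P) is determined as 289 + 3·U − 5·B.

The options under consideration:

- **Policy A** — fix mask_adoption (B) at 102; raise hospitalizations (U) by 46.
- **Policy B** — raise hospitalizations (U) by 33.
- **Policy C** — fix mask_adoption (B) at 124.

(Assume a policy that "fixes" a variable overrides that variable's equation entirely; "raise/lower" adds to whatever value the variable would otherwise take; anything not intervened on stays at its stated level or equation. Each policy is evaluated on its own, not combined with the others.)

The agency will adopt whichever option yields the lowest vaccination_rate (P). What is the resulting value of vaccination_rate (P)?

143

Policy A (B := 102, U + 46):
  U = 158 + 46 = 204
  B = 102
  P = 289 + 3·204 − 5·102 = 391
Policy B (U + 33):
  U = 158 + 33 = 191
  B = 222 − 6·191 = -924
  P = 289 + 3·191 − 5·(-924) = 5482
Policy C (B := 124):
  U = 158
  B = 124
  P = 289 + 3·158 − 5·124 = 143
Comparing — Policy A: P=391, Policy B: P=5482, Policy C: P=143. Lowest is 143 (Policy C).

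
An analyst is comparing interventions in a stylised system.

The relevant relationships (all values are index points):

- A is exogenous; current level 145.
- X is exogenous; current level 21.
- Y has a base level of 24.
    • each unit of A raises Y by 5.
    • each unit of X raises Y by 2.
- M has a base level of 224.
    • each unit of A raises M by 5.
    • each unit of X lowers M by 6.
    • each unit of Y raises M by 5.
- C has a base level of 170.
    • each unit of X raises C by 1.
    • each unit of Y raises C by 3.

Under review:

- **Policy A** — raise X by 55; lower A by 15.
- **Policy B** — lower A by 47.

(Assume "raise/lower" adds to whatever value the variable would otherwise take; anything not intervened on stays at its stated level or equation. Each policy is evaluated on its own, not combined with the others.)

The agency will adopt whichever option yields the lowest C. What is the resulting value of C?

Policy A (X + 55, A − 15):
  A = 145 − 15 = 130
  X = 21 + 55 = 76
  Y = 24 + 5·130 + 2·76 = 826
  C = 170 + 76 + 3·826 = 2724
Policy B (A − 47):
  A = 145 − 47 = 98
  X = 21
  Y = 24 + 5·98 + 2·21 = 556
  C = 170 + 21 + 3·556 = 1859
Comparing — Policy A: C=2724, Policy B: C=1859. Lowest is 1859 (Policy B).

1859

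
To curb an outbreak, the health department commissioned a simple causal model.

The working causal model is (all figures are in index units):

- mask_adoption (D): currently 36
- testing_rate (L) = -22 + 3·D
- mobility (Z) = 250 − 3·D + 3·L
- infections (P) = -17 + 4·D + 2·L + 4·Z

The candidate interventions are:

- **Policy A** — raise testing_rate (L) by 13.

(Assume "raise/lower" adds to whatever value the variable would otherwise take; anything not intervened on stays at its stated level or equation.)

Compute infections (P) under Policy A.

Policy A (L + 13):
  D = 36
  L = -22 + 3·36 (+13 from intervention) = 99
  Z = 250 − 3·36 + 3·99 = 439
  P = -17 + 4·36 + 2·99 + 4·439 = 2081

2081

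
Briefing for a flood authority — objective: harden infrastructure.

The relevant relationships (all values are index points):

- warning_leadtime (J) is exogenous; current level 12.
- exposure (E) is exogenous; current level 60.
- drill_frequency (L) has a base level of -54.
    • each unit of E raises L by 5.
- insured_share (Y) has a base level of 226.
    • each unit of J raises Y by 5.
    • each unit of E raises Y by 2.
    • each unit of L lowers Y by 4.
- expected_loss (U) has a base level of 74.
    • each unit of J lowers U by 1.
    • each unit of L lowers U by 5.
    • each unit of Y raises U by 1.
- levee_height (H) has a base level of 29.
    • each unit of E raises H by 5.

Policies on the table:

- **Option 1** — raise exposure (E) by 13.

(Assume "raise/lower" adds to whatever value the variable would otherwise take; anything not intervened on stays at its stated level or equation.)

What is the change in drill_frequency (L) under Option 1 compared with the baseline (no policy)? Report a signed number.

Baseline:
  E = 60
  L = -54 + 5·60 = 246
Option 1 (E + 13):
  E = 60 + 13 = 73
  L = -54 + 5·73 = 311
Change in L: 311 − 246 = 65

65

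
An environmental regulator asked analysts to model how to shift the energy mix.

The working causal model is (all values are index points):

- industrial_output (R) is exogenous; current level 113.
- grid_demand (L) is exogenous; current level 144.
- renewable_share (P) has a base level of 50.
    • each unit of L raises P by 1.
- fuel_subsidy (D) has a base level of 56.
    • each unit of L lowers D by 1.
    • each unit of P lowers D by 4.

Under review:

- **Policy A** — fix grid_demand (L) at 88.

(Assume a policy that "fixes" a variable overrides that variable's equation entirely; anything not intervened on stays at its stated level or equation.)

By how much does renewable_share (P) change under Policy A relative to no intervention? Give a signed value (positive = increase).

Baseline:
  L = 144
  P = 50 + 144 = 194
Policy A (L := 88):
  L = 88
  P = 50 + 88 = 138
Change in P: 138 − 194 = -56

-56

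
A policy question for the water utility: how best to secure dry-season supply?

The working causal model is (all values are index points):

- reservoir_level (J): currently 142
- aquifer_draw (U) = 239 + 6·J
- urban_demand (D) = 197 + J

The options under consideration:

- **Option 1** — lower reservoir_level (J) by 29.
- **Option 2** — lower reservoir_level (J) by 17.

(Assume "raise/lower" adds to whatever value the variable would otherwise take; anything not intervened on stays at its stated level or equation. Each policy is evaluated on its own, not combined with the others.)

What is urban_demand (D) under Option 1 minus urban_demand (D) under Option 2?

Option 1 (J − 29):
  J = 142 − 29 = 113
  D = 197 + 113 = 310
Option 2 (J − 17):
  J = 142 − 17 = 125
  D = 197 + 125 = 322
D: 310 − 322 = -12

-12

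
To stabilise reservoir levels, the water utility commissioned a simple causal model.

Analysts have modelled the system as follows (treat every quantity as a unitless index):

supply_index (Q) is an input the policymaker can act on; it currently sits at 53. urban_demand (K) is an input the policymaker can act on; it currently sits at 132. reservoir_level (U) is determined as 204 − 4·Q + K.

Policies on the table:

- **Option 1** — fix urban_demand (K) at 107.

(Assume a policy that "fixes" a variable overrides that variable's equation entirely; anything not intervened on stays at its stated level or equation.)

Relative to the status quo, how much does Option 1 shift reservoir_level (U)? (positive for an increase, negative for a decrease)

Baseline:
  Q = 53
  K = 132
  U = 204 − 4·53 + 132 = 124
Option 1 (K := 107):
  Q = 53
  K = 107
  U = 204 − 4·53 + 107 = 99
Change in U: 99 − 124 = -25

-25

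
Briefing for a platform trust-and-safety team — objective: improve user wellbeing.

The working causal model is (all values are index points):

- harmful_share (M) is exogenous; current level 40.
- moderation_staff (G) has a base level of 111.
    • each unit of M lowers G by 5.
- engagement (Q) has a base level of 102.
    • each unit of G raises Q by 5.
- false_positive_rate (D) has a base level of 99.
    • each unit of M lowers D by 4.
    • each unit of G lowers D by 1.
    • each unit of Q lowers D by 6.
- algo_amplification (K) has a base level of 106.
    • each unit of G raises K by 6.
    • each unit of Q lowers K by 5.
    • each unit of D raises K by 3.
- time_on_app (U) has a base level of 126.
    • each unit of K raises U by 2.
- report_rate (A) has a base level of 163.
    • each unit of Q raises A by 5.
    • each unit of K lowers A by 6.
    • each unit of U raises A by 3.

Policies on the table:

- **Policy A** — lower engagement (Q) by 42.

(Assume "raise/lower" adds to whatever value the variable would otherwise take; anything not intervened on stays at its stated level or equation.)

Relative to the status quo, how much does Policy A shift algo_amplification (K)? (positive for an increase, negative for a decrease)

Baseline:
  M = 40
  G = 111 − 5·40 = -89
  Q = 102 + 5·(-89) = -343
  D = 99 − 4·40 − (-89) − 6·(-343) = 2086
  K = 106 + 6·(-89) − 5·(-343) + 3·2086 = 7545
Policy A (Q − 42):
  M = 40
  G = 111 − 5·40 = -89
  Q = 102 + 5·(-89) (−42 from intervention) = -385
  D = 99 − 4·40 − (-89) − 6·(-385) = 2338
  K = 106 + 6·(-89) − 5·(-385) + 3·2338 = 8511
Change in K: 8511 − 7545 = 966

966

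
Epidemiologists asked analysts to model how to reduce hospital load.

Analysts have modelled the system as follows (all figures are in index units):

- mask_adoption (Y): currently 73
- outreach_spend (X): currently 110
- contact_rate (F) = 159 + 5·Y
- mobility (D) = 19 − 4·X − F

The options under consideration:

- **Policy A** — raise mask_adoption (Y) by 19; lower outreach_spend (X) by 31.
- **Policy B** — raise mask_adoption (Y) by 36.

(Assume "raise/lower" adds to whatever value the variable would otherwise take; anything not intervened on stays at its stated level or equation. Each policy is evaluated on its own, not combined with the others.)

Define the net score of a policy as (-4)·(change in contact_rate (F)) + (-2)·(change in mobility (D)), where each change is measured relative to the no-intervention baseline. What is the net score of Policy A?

Baseline:
  Y = 73
  X = 110
  F = 159 + 5·73 = 524
  D = 19 − 4·110 − 524 = -945
Policy A (Y + 19, X − 31):
  Y = 73 + 19 = 92
  X = 110 − 31 = 79
  F = 159 + 5·92 = 619
  D = 19 − 4·79 − 619 = -916
ΔF = 619 − 524 = 95; ΔD = -916 − (-945) = 29
Score = (-4)·95 + (-2)·29 = -438

-438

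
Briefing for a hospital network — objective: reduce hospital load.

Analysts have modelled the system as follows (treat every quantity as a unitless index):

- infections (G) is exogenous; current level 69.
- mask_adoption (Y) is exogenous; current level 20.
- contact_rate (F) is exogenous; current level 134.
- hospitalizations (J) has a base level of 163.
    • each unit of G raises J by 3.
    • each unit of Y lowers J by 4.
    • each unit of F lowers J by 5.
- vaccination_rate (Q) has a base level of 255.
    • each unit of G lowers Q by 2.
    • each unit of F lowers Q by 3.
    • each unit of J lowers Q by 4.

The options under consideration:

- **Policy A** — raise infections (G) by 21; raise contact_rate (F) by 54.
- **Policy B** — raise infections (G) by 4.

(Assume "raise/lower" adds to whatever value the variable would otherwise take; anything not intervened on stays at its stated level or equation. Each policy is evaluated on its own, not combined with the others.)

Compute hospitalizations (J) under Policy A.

-587

Policy A (G + 21, F + 54):
  G = 69 + 21 = 90
  Y = 20
  F = 134 + 54 = 188
  J = 163 + 3·90 − 4·20 − 5·188 = -587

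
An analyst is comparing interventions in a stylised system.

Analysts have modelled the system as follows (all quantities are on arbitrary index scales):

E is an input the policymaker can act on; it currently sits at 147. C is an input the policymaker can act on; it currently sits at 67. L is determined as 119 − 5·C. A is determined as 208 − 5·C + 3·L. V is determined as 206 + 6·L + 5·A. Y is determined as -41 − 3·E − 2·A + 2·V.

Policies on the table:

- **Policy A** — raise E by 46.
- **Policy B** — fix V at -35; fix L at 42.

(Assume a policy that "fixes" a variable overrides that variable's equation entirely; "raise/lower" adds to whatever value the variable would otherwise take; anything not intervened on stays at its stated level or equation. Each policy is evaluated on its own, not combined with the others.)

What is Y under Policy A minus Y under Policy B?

Policy A (E + 46):
  E = 147 + 46 = 193
  C = 67
  L = 119 − 5·67 = -216
  A = 208 − 5·67 + 3·(-216) = -775
  V = 206 + 6·(-216) + 5·(-775) = -4965
  Y = -41 − 3·193 − 2·(-775) + 2·(-4965) = -9000
Policy B (V := -35, L := 42):
  E = 147
  C = 67
  L = 42
  A = 208 − 5·67 + 3·42 = -1
  V = -35
  Y = -41 − 3·147 − 2·(-1) + 2·(-35) = -550
Y: -9000 − (-550) = -8450

-8450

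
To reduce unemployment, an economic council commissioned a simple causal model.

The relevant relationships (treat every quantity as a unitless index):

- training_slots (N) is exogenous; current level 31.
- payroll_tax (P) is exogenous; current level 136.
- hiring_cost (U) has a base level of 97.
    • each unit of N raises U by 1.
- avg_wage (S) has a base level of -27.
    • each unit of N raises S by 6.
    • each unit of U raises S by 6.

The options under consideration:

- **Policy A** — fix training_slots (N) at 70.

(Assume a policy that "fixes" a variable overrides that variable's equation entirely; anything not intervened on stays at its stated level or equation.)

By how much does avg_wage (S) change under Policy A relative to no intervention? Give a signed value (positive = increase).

Baseline:
  N = 31
  U = 97 + 31 = 128
  S = -27 + 6·31 + 6·128 = 927
Policy A (N := 70):
  N = 70
  U = 97 + 70 = 167
  S = -27 + 6·70 + 6·167 = 1395
Change in S: 1395 − 927 = 468

468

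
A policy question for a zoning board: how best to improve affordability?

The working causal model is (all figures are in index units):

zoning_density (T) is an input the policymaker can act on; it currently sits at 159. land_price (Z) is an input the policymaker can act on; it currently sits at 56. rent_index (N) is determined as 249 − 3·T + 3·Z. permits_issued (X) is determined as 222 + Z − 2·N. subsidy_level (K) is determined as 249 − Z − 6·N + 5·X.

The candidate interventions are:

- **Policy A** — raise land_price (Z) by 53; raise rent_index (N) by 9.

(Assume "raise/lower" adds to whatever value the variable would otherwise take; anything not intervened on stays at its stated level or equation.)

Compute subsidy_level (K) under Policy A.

67

Policy A (Z + 53, N + 9):
  T = 159
  Z = 56 + 53 = 109
  N = 249 − 3·159 + 3·109 (+9 from intervention) = 108
  X = 222 + 109 − 2·108 = 115
  K = 249 − 109 − 6·108 + 5·115 = 67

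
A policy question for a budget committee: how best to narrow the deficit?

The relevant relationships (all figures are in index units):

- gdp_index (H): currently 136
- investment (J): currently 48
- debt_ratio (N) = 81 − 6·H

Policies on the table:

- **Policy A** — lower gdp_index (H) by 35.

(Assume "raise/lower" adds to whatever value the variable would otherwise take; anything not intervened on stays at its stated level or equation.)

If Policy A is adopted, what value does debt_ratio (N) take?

-525

Policy A (H − 35):
  H = 136 − 35 = 101
  N = 81 − 6·101 = -525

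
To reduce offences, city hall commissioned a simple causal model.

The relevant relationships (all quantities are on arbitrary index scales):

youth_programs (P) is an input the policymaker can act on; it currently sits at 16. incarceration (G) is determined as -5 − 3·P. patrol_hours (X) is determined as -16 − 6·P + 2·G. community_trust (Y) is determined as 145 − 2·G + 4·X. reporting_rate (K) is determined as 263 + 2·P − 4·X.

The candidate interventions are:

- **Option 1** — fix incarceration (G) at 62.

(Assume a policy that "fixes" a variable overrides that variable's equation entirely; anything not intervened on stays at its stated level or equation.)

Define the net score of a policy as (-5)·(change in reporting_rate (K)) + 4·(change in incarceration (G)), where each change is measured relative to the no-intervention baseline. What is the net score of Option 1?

Baseline:
  P = 16
  G = -5 − 3·16 = -53
  X = -16 − 6·16 + 2·(-53) = -218
  K = 263 + 2·16 − 4·(-218) = 1167
Option 1 (G := 62):
  P = 16
  G = 62
  X = -16 − 6·16 + 2·62 = 12
  K = 263 + 2·16 − 4·12 = 247
ΔK = 247 − 1167 = -920; ΔG = 62 − (-53) = 115
Score = (-5)·(-920) + 4·115 = 5060

5060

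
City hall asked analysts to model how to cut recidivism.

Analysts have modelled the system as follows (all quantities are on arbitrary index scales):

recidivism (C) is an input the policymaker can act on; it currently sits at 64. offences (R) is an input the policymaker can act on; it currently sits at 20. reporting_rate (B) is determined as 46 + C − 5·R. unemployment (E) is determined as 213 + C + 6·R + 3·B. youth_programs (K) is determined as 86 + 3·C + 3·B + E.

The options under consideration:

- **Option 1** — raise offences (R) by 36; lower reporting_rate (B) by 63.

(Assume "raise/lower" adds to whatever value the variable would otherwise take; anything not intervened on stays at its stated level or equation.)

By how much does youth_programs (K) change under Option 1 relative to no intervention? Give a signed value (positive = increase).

Baseline:
  C = 64
  R = 20
  B = 46 + 64 − 5·20 = 10
  E = 213 + 64 + 6·20 + 3·10 = 427
  K = 86 + 3·64 + 3·10 + 427 = 735
Option 1 (R + 36, B − 63):
  C = 64
  R = 20 + 36 = 56
  B = 46 + 64 − 5·56 (−63 from intervention) = -233
  E = 213 + 64 + 6·56 + 3·(-233) = -86
  K = 86 + 3·64 + 3·(-233) + (-86) = -507
Change in K: -507 − 735 = -1242

-1242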